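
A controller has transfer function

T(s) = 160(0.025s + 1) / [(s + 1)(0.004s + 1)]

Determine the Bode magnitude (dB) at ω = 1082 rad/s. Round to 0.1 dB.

At ω = 1082 rad/s:
zero (1 + j1082·0.025) = 1 + j27.05 → |·| ≈ 27.068, ∠ ≈ 87.88°
pole (1 + j1082·1) = 1 + j1082 → |·| ≈ 1082, ∠ ≈ 89.95°
pole (1 + j1082·0.004) = 1 + j4.328 → |·| ≈ 4.442, ∠ ≈ 76.99°
|T| = 160 · 27.068 / (1082 · 4.442) ≈ 0.90109
Gain = 20 log₁₀(0.90109) ≈ -0.90 dB

-0.9 dB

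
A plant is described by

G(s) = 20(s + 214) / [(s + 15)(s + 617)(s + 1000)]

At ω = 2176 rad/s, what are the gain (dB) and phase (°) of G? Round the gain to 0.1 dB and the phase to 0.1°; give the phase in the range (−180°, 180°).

At s = jω = j2176:
zero (s+214): 214 + j2176 → |·| = √(214²+2176²) = √4780772 ≈ 2186.5, ∠ = arctan(2176/214) ≈ 84.38°
pole (s+15): 15 + j2176 → |·| = √(15²+2176²) = √4735201 ≈ 2176.1, ∠ = arctan(2176/15) ≈ 89.61°
pole (s+617): 617 + j2176 → |·| = √(617²+2176²) = √5115665 ≈ 2261.8, ∠ = arctan(2176/617) ≈ 74.17°
pole (s+1000): 1000 + j2176 → |·| = √(1000²+2176²) = √5734976 ≈ 2394.8, ∠ = arctan(2176/1000) ≈ 65.32°
|G| = 20 · 2186.5 / 1.1787e+10 ≈ 3.71e-06
Gain = 20 log₁₀(3.71e-06) ≈ -108.61 dB
∠G = 84.38° − 229.10° = -144.72°

-108.6 dB, -144.7°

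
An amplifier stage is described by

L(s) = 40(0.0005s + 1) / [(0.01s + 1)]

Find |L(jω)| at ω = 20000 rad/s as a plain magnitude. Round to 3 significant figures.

At ω = 20000 rad/s:
zero (1 + j20000·0.0005) = 1 + j10 → |·| ≈ 10.05, ∠ ≈ 84.29°
pole (1 + j20000·0.01) = 1 + j200 → |·| ≈ 200, ∠ ≈ 89.71°
|L| = 40 · 10.05 / (200) ≈ 2.01

2.01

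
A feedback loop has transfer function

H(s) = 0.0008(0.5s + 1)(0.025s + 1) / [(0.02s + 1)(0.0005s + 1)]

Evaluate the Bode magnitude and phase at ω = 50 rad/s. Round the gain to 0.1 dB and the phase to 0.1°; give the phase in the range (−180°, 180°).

-32.9 dB, 92.6°

At ω = 50 rad/s:
zero (1 + j50·0.5) = 1 + j25 → |·| ≈ 25.02, ∠ ≈ 87.71°
zero (1 + j50·0.025) = 1 + j1.25 → |·| ≈ 1.6008, ∠ ≈ 51.34°
pole (1 + j50·0.02) = 1 + j1 → |·| ≈ 1.4142, ∠ ≈ 45.00°
pole (1 + j50·0.0005) = 1 + j0.025 → |·| ≈ 1.0003, ∠ ≈ 1.43°
|H| = 0.0008 · 25.02 · 1.6008 / (1.4142 · 1.0003) ≈ 0.02265
Gain = 20 log₁₀(0.02265) ≈ -32.90 dB
∠H = (87.71° + 51.34°) − (45.00° + 1.43°) = 92.62°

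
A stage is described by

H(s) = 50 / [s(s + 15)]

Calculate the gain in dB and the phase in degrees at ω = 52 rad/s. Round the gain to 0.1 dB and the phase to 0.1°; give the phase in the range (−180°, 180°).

At s = jω = j52:
pole (s+15): 15 + j52 → |·| = √(15²+52²) = √2929 ≈ 54.12, ∠ = arctan(52/15) ≈ 73.91°
pole at origin: |s| = 52, ∠ = 90.00° (in denominator)
|H| = 50 / 2814.2 ≈ 0.017767
Gain = 20 log₁₀(0.017767) ≈ -35.01 dB
∠H = 0.00° − 163.91° = -163.91°

-35.0 dB, -163.9°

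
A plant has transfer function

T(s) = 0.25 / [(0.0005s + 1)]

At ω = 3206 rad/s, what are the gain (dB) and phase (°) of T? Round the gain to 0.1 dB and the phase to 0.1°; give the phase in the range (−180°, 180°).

At ω = 3206 rad/s:
pole (1 + j3206·0.0005) = 1 + j1.603 → |·| ≈ 1.8893, ∠ ≈ 58.04°
|T| = 0.25 · 1 / (1.8893) ≈ 0.13232
Gain = 20 log₁₀(0.13232) ≈ -17.57 dB
∠T = (0°) − (58.04°) = -58.04°

-17.6 dB, -58.0°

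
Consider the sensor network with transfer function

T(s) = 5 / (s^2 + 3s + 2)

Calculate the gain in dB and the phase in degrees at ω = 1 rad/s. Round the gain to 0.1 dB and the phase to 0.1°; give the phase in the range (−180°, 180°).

Substitute s = j1:
Numerator: 5 = 5 + j0
Denominator: (j1)^2 + 3(j1) + 2 = 1 + j3
|N| = √(5² + 0²) ≈ 5, ∠N ≈ 0.00°
|D| = √(1² + 3²) ≈ 3.1623, ∠D ≈ 71.57°
|T| = 5 / 3.1623 ≈ 1.5811
Gain = 20 log₁₀(1.5811) ≈ 3.98 dB
∠T = 0.00° − 71.57° = -71.57°

4.0 dB, -71.6°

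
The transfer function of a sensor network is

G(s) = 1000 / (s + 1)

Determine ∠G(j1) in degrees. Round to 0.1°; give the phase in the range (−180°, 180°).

Substitute s = j1:
Numerator: 1000 = 1000 + j0
Denominator: (j1) + 1 = 1 + j1
|N| = √(1000² + 0²) ≈ 1000, ∠N ≈ 0.00°
|D| = √(1² + 1²) ≈ 1.4142, ∠D ≈ 45.00°
∠G = 0.00° − 45.00° = -45.00°

-45.0°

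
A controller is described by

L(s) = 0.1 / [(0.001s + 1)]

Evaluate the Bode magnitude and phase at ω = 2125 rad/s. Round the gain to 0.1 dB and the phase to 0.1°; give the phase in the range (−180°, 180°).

At ω = 2125 rad/s:
pole (1 + j2125·0.001) = 1 + j2.125 → |·| ≈ 2.3485, ∠ ≈ 64.80°
|L| = 0.1 · 1 / (2.3485) ≈ 0.04258
Gain = 20 log₁₀(0.04258) ≈ -27.42 dB
∠L = (0°) − (64.80°) = -64.80°

-27.4 dB, -64.8°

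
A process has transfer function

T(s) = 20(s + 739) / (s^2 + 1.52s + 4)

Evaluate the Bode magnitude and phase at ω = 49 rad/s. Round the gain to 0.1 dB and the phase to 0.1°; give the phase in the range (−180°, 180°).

At s = jω = j49:
zero (s+739): 739 + j49 → |·| = √(739²+49²) = √548522 ≈ 740.62, ∠ = arctan(49/739) ≈ 3.79°
quadratic: (j49)² + 1.52·j49 + 4 = -2397 + j74.48 → |·| ≈ 2398.2, ∠ ≈ 178.22°
|T| = 20 · 740.62 / 2398.2 ≈ 6.1765
Gain = 20 log₁₀(6.1765) ≈ 15.81 dB
∠T = 3.79° − 178.22° = -174.43°

15.8 dB, -174.4°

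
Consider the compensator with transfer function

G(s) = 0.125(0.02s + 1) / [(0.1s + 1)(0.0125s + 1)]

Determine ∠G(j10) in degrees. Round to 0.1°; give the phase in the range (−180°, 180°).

At ω = 10 rad/s:
zero (1 + j10·0.02) = 1 + j0.2 → |·| ≈ 1.0198, ∠ ≈ 11.31°
pole (1 + j10·0.1) = 1 + j1 → |·| ≈ 1.4142, ∠ ≈ 45.00°
pole (1 + j10·0.0125) = 1 + j0.125 → |·| ≈ 1.0078, ∠ ≈ 7.13°
∠G = (11.31°) − (45.00° + 7.13°) = -40.82°

-40.8°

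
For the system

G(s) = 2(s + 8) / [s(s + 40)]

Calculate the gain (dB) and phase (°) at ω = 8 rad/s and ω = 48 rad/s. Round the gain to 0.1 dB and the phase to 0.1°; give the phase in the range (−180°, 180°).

ω = 8: -23.2 dB, -56.3°; ω = 48: -29.8 dB, -59.7°

At s = jω = j8:
zero (s+8): 8 + j8 → |·| = √(8²+8²) = √128 ≈ 11.314, ∠ = arctan(8/8) ≈ 45.00°
pole (s+40): 40 + j8 → |·| = √(40²+8²) = √1664 ≈ 40.792, ∠ = arctan(8/40) ≈ 11.31°
pole at origin: |s| = 8, ∠ = 90.00° (in denominator)
|G| = 2 · 11.314 / 326.34 ≈ 0.069339
Gain = 20 log₁₀(0.069339) ≈ -23.18 dB
∠G = 45.00° − 101.31° = -56.31°

At s = jω = j48:
zero (s+8): 8 + j48 → |·| = √(8²+48²) = √2368 ≈ 48.662, ∠ = arctan(48/8) ≈ 80.54°
pole (s+40): 40 + j48 → |·| = √(40²+48²) = √3904 ≈ 62.482, ∠ = arctan(48/40) ≈ 50.19°
pole at origin: |s| = 48, ∠ = 90.00° (in denominator)
|G| = 2 · 48.662 / 2999.1 ≈ 0.032451
Gain = 20 log₁₀(0.032451) ≈ -29.78 dB
∠G = 80.54° − 140.19° = -59.65°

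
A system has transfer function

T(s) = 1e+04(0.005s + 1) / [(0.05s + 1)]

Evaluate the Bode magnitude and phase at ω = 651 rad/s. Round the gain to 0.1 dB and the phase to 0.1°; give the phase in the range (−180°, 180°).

60.4 dB, -15.3°

At ω = 651 rad/s:
zero (1 + j651·0.005) = 1 + j3.255 → |·| ≈ 3.4051, ∠ ≈ 72.92°
pole (1 + j651·0.05) = 1 + j32.55 → |·| ≈ 32.565, ∠ ≈ 88.24°
|T| = 1e+04 · 3.4051 / (32.565) ≈ 1045.6
Gain = 20 log₁₀(1045.6) ≈ 60.39 dB
∠T = (72.92°) − (88.24°) = -15.32°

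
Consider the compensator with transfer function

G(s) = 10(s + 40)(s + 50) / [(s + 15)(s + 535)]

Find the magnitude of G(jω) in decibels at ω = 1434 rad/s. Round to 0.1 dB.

At s = jω = j1434:
zero (s+40): 40 + j1434 → |·| = √(40²+1434²) = √2057956 ≈ 1434.6, ∠ = arctan(1434/40) ≈ 88.40°
zero (s+50): 50 + j1434 → |·| = √(50²+1434²) = √2058856 ≈ 1434.9, ∠ = arctan(1434/50) ≈ 88.00°
pole (s+15): 15 + j1434 → |·| = √(15²+1434²) = √2056581 ≈ 1434.1, ∠ = arctan(1434/15) ≈ 89.40°
pole (s+535): 535 + j1434 → |·| = √(535²+1434²) = √2342581 ≈ 1530.5, ∠ = arctan(1434/535) ≈ 69.54°
|G| = 10 · 2.0585e+06 / 2.1949e+06 ≈ 9.3786
Gain = 20 log₁₀(9.3786) ≈ 19.44 dB

19.4 dB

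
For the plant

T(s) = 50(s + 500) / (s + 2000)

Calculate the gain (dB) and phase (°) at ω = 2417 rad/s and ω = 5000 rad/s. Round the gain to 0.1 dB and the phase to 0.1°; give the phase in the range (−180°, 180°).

ω = 2417: 31.9 dB, 27.9°; ω = 5000: 33.4 dB, 16.1°

At s = jω = j2417:
zero (s+500): 500 + j2417 → |·| = √(500²+2417²) = √6091889 ≈ 2468.2, ∠ = arctan(2417/500) ≈ 78.31°
pole (s+2000): 2000 + j2417 → |·| = √(2000²+2417²) = √9841889 ≈ 3137.2, ∠ = arctan(2417/2000) ≈ 50.39°
|T| = 50 · 2468.2 / 3137.2 ≈ 39.338
Gain = 20 log₁₀(39.338) ≈ 31.90 dB
∠T = 78.31° − 50.39° = 27.92°

At s = jω = j5000:
zero (s+500): 500 + j5000 → |·| = √(500²+5000²) = √25250000 ≈ 5024.9, ∠ = arctan(5000/500) ≈ 84.29°
pole (s+2000): 2000 + j5000 → |·| = √(2000²+5000²) = √29000000 ≈ 5385.2, ∠ = arctan(5000/2000) ≈ 68.20°
|T| = 50 · 5024.9 / 5385.2 ≈ 46.655
Gain = 20 log₁₀(46.655) ≈ 33.38 dB
∠T = 84.29° − 68.20° = 16.09°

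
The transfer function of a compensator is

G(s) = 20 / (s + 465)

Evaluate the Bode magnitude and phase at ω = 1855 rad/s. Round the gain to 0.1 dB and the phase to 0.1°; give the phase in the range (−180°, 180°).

Substitute s = j1855:
Numerator: 20 = 20 + j0
Denominator: (j1855) + 465 = 465 + j1855
|N| = √(20² + 0²) ≈ 20, ∠N ≈ 0.00°
|D| = √(465² + 1855²) ≈ 1912.4, ∠D ≈ 75.93°
|G| = 20 / 1912.4 ≈ 0.010458
Gain = 20 log₁₀(0.010458) ≈ -39.61 dB
∠G = 0.00° − 75.93° = -75.93°

-39.6 dB, -75.9°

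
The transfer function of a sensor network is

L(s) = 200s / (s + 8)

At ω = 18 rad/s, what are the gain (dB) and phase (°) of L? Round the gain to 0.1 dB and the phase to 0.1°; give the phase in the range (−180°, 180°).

45.2 dB, 24.0°

At s = jω = j18:
zero at origin: s = j18 → |·| = 18, ∠ = 90.00°
pole (s+8): 8 + j18 → |·| = √(8²+18²) = √388 ≈ 19.698, ∠ = arctan(18/8) ≈ 66.04°
|L| = 200 · 18 / 19.698 ≈ 182.76
Gain = 20 log₁₀(182.76) ≈ 45.24 dB
∠L = 90.00° − 66.04° = 23.96°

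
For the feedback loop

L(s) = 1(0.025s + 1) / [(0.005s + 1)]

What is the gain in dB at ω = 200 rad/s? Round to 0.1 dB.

At ω = 200 rad/s:
zero (1 + j200·0.025) = 1 + j5 → |·| ≈ 5.099, ∠ ≈ 78.69°
pole (1 + j200·0.005) = 1 + j1 → |·| ≈ 1.4142, ∠ ≈ 45.00°
|L| = 1 · 5.099 / (1.4142) ≈ 3.6056
Gain = 20 log₁₀(3.6056) ≈ 11.14 dB

11.1 dB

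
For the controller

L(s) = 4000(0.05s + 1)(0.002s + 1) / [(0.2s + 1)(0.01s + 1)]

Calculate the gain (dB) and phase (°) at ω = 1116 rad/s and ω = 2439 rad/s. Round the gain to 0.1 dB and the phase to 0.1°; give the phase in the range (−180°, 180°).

ω = 1116: 46.8 dB, -19.8°; ω = 2439: 46.2 dB, -9.6°

At ω = 1116 rad/s:
zero (1 + j1116·0.05) = 1 + j55.8 → |·| ≈ 55.809, ∠ ≈ 88.97°
zero (1 + j1116·0.002) = 1 + j2.232 → |·| ≈ 2.4458, ∠ ≈ 65.87°
pole (1 + j1116·0.2) = 1 + j223.2 → |·| ≈ 223.2, ∠ ≈ 89.74°
pole (1 + j1116·0.01) = 1 + j11.16 → |·| ≈ 11.205, ∠ ≈ 84.88°
|L| = 4000 · 55.809 · 2.4458 / (223.2 · 11.205) ≈ 218.31
Gain = 20 log₁₀(218.31) ≈ 46.78 dB
∠L = (88.97° + 65.87°) − (89.74° + 84.88°) = -19.78°

At ω = 2439 rad/s:
zero (1 + j2439·0.05) = 1 + j121.95 → |·| ≈ 121.95, ∠ ≈ 89.53°
zero (1 + j2439·0.002) = 1 + j4.878 → |·| ≈ 4.9794, ∠ ≈ 78.41°
pole (1 + j2439·0.2) = 1 + j487.8 → |·| ≈ 487.8, ∠ ≈ 89.88°
pole (1 + j2439·0.01) = 1 + j24.39 → |·| ≈ 24.41, ∠ ≈ 87.65°
|L| = 4000 · 121.95 · 4.9794 / (487.8 · 24.41) ≈ 203.99
Gain = 20 log₁₀(203.99) ≈ 46.19 dB
∠L = (89.53° + 78.41°) − (89.88° + 87.65°) = -9.59°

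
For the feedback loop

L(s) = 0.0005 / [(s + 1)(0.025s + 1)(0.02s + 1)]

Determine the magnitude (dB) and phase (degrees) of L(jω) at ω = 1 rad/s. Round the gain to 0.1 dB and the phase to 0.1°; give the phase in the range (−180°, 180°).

-69.0 dB, -47.6°

At ω = 1 rad/s:
pole (1 + j1·1) = 1 + j1 → |·| ≈ 1.4142, ∠ ≈ 45.00°
pole (1 + j1·0.025) = 1 + j0.025 → |·| ≈ 1.0003, ∠ ≈ 1.43°
pole (1 + j1·0.02) = 1 + j0.02 → |·| ≈ 1.0002, ∠ ≈ 1.15°
|L| = 0.0005 · 1 / (1.4142 · 1.0003 · 1.0002) ≈ 0.00035338
Gain = 20 log₁₀(0.00035338) ≈ -69.04 dB
∠L = (0°) − (45.00° + 1.43° + 1.15°) = -47.58°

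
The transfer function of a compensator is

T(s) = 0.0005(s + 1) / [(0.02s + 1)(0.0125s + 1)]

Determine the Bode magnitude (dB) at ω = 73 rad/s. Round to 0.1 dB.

At ω = 73 rad/s:
zero (1 + j73·1) = 1 + j73 → |·| ≈ 73.007, ∠ ≈ 89.22°
pole (1 + j73·0.02) = 1 + j1.46 → |·| ≈ 1.7696, ∠ ≈ 55.59°
pole (1 + j73·0.0125) = 1 + j0.9125 → |·| ≈ 1.3538, ∠ ≈ 42.38°
|T| = 0.0005 · 73.007 / (1.7696 · 1.3538) ≈ 0.015237
Gain = 20 log₁₀(0.015237) ≈ -36.34 dB

-36.3 dB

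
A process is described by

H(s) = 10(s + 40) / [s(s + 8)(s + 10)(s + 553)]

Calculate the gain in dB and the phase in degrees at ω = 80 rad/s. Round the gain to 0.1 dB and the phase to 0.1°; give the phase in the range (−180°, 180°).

At s = jω = j80:
zero (s+40): 40 + j80 → |·| = √(40²+80²) = √8000 ≈ 89.443, ∠ = arctan(80/40) ≈ 63.43°
pole (s+8): 8 + j80 → |·| = √(8²+80²) = √6464 ≈ 80.399, ∠ = arctan(80/8) ≈ 84.29°
pole (s+10): 10 + j80 → |·| = √(10²+80²) = √6500 ≈ 80.623, ∠ = arctan(80/10) ≈ 82.87°
pole (s+553): 553 + j80 → |·| = √(553²+80²) = √312209 ≈ 558.76, ∠ = arctan(80/553) ≈ 8.23°
pole at origin: |s| = 80, ∠ = 90.00° (in denominator)
|H| = 10 · 89.443 / 2.8975e+08 ≈ 3.0869e-06
Gain = 20 log₁₀(3.0869e-06) ≈ -110.21 dB
∠H = 63.43° − 265.39° = -201.96° ≡ 158.04° (principal value)

-110.2 dB, 158.0°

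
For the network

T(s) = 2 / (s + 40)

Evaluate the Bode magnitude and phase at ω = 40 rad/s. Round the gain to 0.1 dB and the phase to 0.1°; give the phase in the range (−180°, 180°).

-29.0 dB, -45.0°

Substitute s = j40:
Numerator: 2 = 2 + j0
Denominator: (j40) + 40 = 40 + j40
|N| = √(2² + 0²) ≈ 2, ∠N ≈ 0.00°
|D| = √(40² + 40²) ≈ 56.569, ∠D ≈ 45.00°
|T| = 2 / 56.569 ≈ 0.035355
Gain = 20 log₁₀(0.035355) ≈ -29.03 dB
∠T = 0.00° − 45.00° = -45.00°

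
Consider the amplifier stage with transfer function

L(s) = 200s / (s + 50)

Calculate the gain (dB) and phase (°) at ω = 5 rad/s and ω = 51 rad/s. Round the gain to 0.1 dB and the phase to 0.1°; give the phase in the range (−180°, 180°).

At s = jω = j5:
zero at origin: s = j5 → |·| = 5, ∠ = 90.00°
pole (s+50): 50 + j5 → |·| = √(50²+5²) = √2525 ≈ 50.249, ∠ = arctan(5/50) ≈ 5.71°
|L| = 200 · 5 / 50.249 ≈ 19.901
Gain = 20 log₁₀(19.901) ≈ 25.98 dB
∠L = 90.00° − 5.71° = 84.29°

At s = jω = j51:
zero at origin: s = j51 → |·| = 51, ∠ = 90.00°
pole (s+50): 50 + j51 → |·| = √(50²+51²) = √5101 ≈ 71.421, ∠ = arctan(51/50) ≈ 45.57°
|L| = 200 · 51 / 71.421 ≈ 142.82
Gain = 20 log₁₀(142.82) ≈ 43.10 dB
∠L = 90.00° − 45.57° = 44.43°

ω = 5: 26.0 dB, 84.3°; ω = 51: 43.1 dB, 44.4°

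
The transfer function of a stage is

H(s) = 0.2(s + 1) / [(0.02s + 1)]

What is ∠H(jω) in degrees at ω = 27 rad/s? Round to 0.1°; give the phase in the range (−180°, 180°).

At ω = 27 rad/s:
zero (1 + j27·1) = 1 + j27 → |·| ≈ 27.019, ∠ ≈ 87.88°
pole (1 + j27·0.02) = 1 + j0.54 → |·| ≈ 1.1365, ∠ ≈ 28.37°
∠H = (87.88°) − (28.37°) = 59.51°

59.5°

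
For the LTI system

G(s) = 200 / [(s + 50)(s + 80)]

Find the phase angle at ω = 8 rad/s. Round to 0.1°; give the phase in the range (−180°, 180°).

At s = jω = j8:
pole (s+50): 50 + j8 → |·| = √(50²+8²) = √2564 ≈ 50.636, ∠ = arctan(8/50) ≈ 9.09°
pole (s+80): 80 + j8 → |·| = √(80²+8²) = √6464 ≈ 80.399, ∠ = arctan(8/80) ≈ 5.71°
∠G = 0.00° − 14.80° = -14.80°

-14.8°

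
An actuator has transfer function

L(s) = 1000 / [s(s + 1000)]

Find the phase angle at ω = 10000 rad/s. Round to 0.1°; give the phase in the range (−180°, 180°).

-174.3°

At s = jω = j10000:
pole (s+1000): 1000 + j10000 → |·| = √(1000²+10000²) = √101000000 ≈ 10050, ∠ = arctan(10000/1000) ≈ 84.29°
pole at origin: |s| = 10000, ∠ = 90.00° (in denominator)
∠L = 0.00° − 174.29° = -174.29°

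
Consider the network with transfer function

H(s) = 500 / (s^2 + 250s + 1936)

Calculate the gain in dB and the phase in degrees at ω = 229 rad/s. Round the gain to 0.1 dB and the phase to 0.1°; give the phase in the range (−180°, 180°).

Substitute s = j229:
Numerator: 500 = 500 + j0
Denominator: (j229)^2 + 250(j229) + 1936 = -50505 + j57250
|N| = √(500² + 0²) ≈ 500, ∠N ≈ 0.00°
|D| = √(50505² + 57250²) ≈ 76343, ∠D ≈ 131.42°
|H| = 500 / 76343 ≈ 0.0065494
Gain = 20 log₁₀(0.0065494) ≈ -43.68 dB
∠H = 0.00° − 131.42° = -131.42°

-43.7 dB, -131.4°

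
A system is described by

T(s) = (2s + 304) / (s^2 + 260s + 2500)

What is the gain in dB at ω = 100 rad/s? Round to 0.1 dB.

Substitute s = j100:
Numerator: 2(j100) + 304 = 304 + j200
Denominator: (j100)^2 + 260(j100) + 2500 = -7500 + j26000
|N| = √(304² + 200²) ≈ 363.89, ∠N ≈ 33.34°
|D| = √(7500² + 26000²) ≈ 27060, ∠D ≈ 106.09°
|T| = 363.89 / 27060 ≈ 0.013448
Gain = 20 log₁₀(0.013448) ≈ -37.43 dB

-37.4 dB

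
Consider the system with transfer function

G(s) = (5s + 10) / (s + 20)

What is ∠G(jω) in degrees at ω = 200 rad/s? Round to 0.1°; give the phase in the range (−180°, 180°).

Substitute s = j200:
Numerator: 5(j200) + 10 = 10 + j1000
Denominator: (j200) + 20 = 20 + j200
|N| = √(10² + 1000²) ≈ 1000, ∠N ≈ 89.43°
|D| = √(20² + 200²) ≈ 201, ∠D ≈ 84.29°
∠G = 89.43° − 84.29° = 5.14°

5.1°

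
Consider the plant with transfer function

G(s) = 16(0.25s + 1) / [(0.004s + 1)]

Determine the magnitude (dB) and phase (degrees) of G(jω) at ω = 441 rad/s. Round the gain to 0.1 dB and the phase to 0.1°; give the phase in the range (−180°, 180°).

At ω = 441 rad/s:
zero (1 + j441·0.25) = 1 + j110.25 → |·| ≈ 110.25, ∠ ≈ 89.48°
pole (1 + j441·0.004) = 1 + j1.764 → |·| ≈ 2.0277, ∠ ≈ 60.45°
|G| = 16 · 110.25 / (2.0277) ≈ 869.95
Gain = 20 log₁₀(869.95) ≈ 58.79 dB
∠G = (89.48°) − (60.45°) = 29.03°

58.8 dB, 29.0°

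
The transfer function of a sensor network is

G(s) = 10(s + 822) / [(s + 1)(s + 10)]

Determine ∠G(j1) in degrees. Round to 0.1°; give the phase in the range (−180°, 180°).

-50.6°

At s = jω = j1:
zero (s+822): 822 + j1 → |·| = √(822²+1²) = √675685 ≈ 822, ∠ = arctan(1/822) ≈ 0.07°
pole (s+1): 1 + j1 → |·| = √(1²+1²) = √2 ≈ 1.4142, ∠ = arctan(1/1) ≈ 45.00°
pole (s+10): 10 + j1 → |·| = √(10²+1²) = √101 ≈ 10.05, ∠ = arctan(1/10) ≈ 5.71°
∠G = 0.07° − 50.71° = -50.64°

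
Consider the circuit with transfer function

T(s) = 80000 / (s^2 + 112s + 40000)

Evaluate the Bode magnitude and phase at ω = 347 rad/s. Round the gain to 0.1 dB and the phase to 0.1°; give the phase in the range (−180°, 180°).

At s = jω = j347:
quadratic: (j347)² + 112·j347 + 40000 = -80409 + j38864 → |·| ≈ 89309, ∠ ≈ 154.20°
|T| = 80000 / 89309 ≈ 0.89577
Gain = 20 log₁₀(0.89577) ≈ -0.96 dB
∠T = 0.00° − 154.20° = -154.20°

-1.0 dB, -154.2°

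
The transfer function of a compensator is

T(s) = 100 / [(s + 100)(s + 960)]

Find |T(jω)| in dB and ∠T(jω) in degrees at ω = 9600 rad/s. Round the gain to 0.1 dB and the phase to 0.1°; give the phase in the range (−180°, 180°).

-119.3 dB, -173.7°

At s = jω = j9600:
pole (s+100): 100 + j9600 → |·| = √(100²+9600²) = √92170000 ≈ 9600.5, ∠ = arctan(9600/100) ≈ 89.40°
pole (s+960): 960 + j9600 → |·| = √(960²+9600²) = √93081600 ≈ 9647.9, ∠ = arctan(9600/960) ≈ 84.29°
|T| = 100 / 9.2625e+07 ≈ 1.0796e-06
Gain = 20 log₁₀(1.0796e-06) ≈ -119.33 dB
∠T = 0.00° − 173.69° = -173.69°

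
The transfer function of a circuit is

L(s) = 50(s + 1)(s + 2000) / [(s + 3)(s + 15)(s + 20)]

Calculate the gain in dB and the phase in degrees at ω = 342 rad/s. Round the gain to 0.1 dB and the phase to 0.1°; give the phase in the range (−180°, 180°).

At s = jω = j342:
zero (s+1): 1 + j342 → |·| = √(1²+342²) = √116965 ≈ 342, ∠ = arctan(342/1) ≈ 89.83°
zero (s+2000): 2000 + j342 → |·| = √(2000²+342²) = √4116964 ≈ 2029, ∠ = arctan(342/2000) ≈ 9.70°
pole (s+3): 3 + j342 → |·| = √(3²+342²) = √116973 ≈ 342.01, ∠ = arctan(342/3) ≈ 89.50°
pole (s+15): 15 + j342 → |·| = √(15²+342²) = √117189 ≈ 342.33, ∠ = arctan(342/15) ≈ 87.49°
pole (s+20): 20 + j342 → |·| = √(20²+342²) = √117364 ≈ 342.58, ∠ = arctan(342/20) ≈ 86.65°
|L| = 50 · 6.9392e+05 / 4.0109e+07 ≈ 0.86504
Gain = 20 log₁₀(0.86504) ≈ -1.26 dB
∠L = 99.53° − 263.64° = -164.11°

-1.3 dB, -164.1°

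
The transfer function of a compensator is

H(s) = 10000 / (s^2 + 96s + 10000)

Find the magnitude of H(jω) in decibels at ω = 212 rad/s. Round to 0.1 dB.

-12.1 dB

At s = jω = j212:
quadratic: (j212)² + 96·j212 + 10000 = -34944 + j20352 → |·| ≈ 40439, ∠ ≈ 149.78°
|H| = 10000 / 40439 ≈ 0.24729
Gain = 20 log₁₀(0.24729) ≈ -12.14 dB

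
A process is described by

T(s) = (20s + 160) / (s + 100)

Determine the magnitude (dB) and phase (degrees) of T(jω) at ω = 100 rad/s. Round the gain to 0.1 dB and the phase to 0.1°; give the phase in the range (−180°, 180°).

Substitute s = j100:
Numerator: 20(j100) + 160 = 160 + j2000
Denominator: (j100) + 100 = 100 + j100
|N| = √(160² + 2000²) ≈ 2006.4, ∠N ≈ 85.43°
|D| = √(100² + 100²) ≈ 141.42, ∠D ≈ 45.00°
|T| = 2006.4 / 141.42 ≈ 14.188
Gain = 20 log₁₀(14.188) ≈ 23.04 dB
∠T = 85.43° − 45.00° = 40.43°

23.0 dB, 40.4°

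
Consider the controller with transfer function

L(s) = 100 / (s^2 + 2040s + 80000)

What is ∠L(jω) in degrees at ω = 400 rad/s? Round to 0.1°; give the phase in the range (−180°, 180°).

-95.6°

Substitute s = j400:
Numerator: 100 = 100 + j0
Denominator: (j400)^2 + 2040(j400) + 80000 = -80000 + j816000
|N| = √(100² + 0²) ≈ 100, ∠N ≈ 0.00°
|D| = √(80000² + 816000²) ≈ 8.1991e+05, ∠D ≈ 95.60°
∠L = 0.00° − 95.60° = -95.60°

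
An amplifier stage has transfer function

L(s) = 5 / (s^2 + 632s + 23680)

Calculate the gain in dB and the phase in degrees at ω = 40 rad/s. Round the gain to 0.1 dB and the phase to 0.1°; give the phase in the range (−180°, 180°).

-76.5 dB, -48.9°

Substitute s = j40:
Numerator: 5 = 5 + j0
Denominator: (j40)^2 + 632(j40) + 23680 = 22080 + j25280
|N| = √(5² + 0²) ≈ 5, ∠N ≈ 0.00°
|D| = √(22080² + 25280²) ≈ 33565, ∠D ≈ 48.87°
|L| = 5 / 33565 ≈ 0.00014896
Gain = 20 log₁₀(0.00014896) ≈ -76.54 dB
∠L = 0.00° − 48.87° = -48.87°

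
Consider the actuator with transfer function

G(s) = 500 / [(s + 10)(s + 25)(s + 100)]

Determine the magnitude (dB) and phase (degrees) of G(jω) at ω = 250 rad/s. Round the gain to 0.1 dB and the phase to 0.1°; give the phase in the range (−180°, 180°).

At s = jω = j250:
pole (s+10): 10 + j250 → |·| = √(10²+250²) = √62600 ≈ 250.2, ∠ = arctan(250/10) ≈ 87.71°
pole (s+25): 25 + j250 → |·| = √(25²+250²) = √63125 ≈ 251.25, ∠ = arctan(250/25) ≈ 84.29°
pole (s+100): 100 + j250 → |·| = √(100²+250²) = √72500 ≈ 269.26, ∠ = arctan(250/100) ≈ 68.20°
|G| = 500 / 1.6926e+07 ≈ 2.954e-05
Gain = 20 log₁₀(2.954e-05) ≈ -90.59 dB
∠G = 0.00° − 240.20° = -240.20° ≡ 119.80° (principal value)

-90.6 dB, 119.8°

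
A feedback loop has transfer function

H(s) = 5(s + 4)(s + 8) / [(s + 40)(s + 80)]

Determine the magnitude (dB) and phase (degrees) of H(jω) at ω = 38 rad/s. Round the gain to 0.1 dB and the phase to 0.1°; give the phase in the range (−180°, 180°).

At s = jω = j38:
zero (s+4): 4 + j38 → |·| = √(4²+38²) = √1460 ≈ 38.21, ∠ = arctan(38/4) ≈ 83.99°
zero (s+8): 8 + j38 → |·| = √(8²+38²) = √1508 ≈ 38.833, ∠ = arctan(38/8) ≈ 78.11°
pole (s+40): 40 + j38 → |·| = √(40²+38²) = √3044 ≈ 55.172, ∠ = arctan(38/40) ≈ 43.53°
pole (s+80): 80 + j38 → |·| = √(80²+38²) = √7844 ≈ 88.566, ∠ = arctan(38/80) ≈ 25.41°
|H| = 5 · 1483.8 / 4886.4 ≈ 1.5183
Gain = 20 log₁₀(1.5183) ≈ 3.63 dB
∠H = 162.10° − 68.94° = 93.16°

3.6 dB, 93.2°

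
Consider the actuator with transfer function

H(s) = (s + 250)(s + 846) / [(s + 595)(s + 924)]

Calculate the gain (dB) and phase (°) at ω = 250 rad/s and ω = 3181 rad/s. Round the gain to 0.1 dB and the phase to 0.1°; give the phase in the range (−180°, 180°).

ω = 250: -5.9 dB, 23.5°; ω = 3181: -0.2 dB, 7.4°

At s = jω = j250:
zero (s+250): 250 + j250 → |·| = √(250²+250²) = √125000 ≈ 353.55, ∠ = arctan(250/250) ≈ 45.00°
zero (s+846): 846 + j250 → |·| = √(846²+250²) = √778216 ≈ 882.17, ∠ = arctan(250/846) ≈ 16.46°
pole (s+595): 595 + j250 → |·| = √(595²+250²) = √416525 ≈ 645.39, ∠ = arctan(250/595) ≈ 22.79°
pole (s+924): 924 + j250 → |·| = √(924²+250²) = √916276 ≈ 957.22, ∠ = arctan(250/924) ≈ 15.14°
|H| = 1 · 3.1189e+05 / 6.1778e+05 ≈ 0.50486
Gain = 20 log₁₀(0.50486) ≈ -5.94 dB
∠H = 61.46° − 37.93° = 23.53°

At s = jω = j3181:
zero (s+250): 250 + j3181 → |·| = √(250²+3181²) = √10181261 ≈ 3190.8, ∠ = arctan(3181/250) ≈ 85.51°
zero (s+846): 846 + j3181 → |·| = √(846²+3181²) = √10834477 ≈ 3291.6, ∠ = arctan(3181/846) ≈ 75.11°
pole (s+595): 595 + j3181 → |·| = √(595²+3181²) = √10472786 ≈ 3236.2, ∠ = arctan(3181/595) ≈ 79.41°
pole (s+924): 924 + j3181 → |·| = √(924²+3181²) = √10972537 ≈ 3312.5, ∠ = arctan(3181/924) ≈ 73.80°
|H| = 1 · 1.0503e+07 / 1.072e+07 ≈ 0.97976
Gain = 20 log₁₀(0.97976) ≈ -0.18 dB
∠H = 160.62° − 153.21° = 7.41°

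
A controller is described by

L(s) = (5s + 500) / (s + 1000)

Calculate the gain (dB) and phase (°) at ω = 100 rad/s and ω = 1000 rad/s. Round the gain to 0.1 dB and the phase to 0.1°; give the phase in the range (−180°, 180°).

ω = 100: -3.1 dB, 39.3°; ω = 1000: 11.0 dB, 39.3°

Substitute s = j100:
Numerator: 5(j100) + 500 = 500 + j500
Denominator: (j100) + 1000 = 1000 + j100
|N| = √(500² + 500²) ≈ 707.11, ∠N ≈ 45.00°
|D| = √(1000² + 100²) ≈ 1005, ∠D ≈ 5.71°
|L| = 707.11 / 1005 ≈ 0.70359
Gain = 20 log₁₀(0.70359) ≈ -3.05 dB
∠L = 45.00° − 5.71° = 39.29°

Substitute s = j1000:
Numerator: 5(j1000) + 500 = 500 + j5000
Denominator: (j1000) + 1000 = 1000 + j1000
|N| = √(500² + 5000²) ≈ 5024.9, ∠N ≈ 84.29°
|D| = √(1000² + 1000²) ≈ 1414.2, ∠D ≈ 45.00°
|L| = 5024.9 / 1414.2 ≈ 3.5532
Gain = 20 log₁₀(3.5532) ≈ 11.01 dB
∠L = 84.29° − 45.00° = 39.29°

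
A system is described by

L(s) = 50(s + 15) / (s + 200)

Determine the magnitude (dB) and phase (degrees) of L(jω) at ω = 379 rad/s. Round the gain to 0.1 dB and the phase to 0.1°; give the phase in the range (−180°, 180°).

32.9 dB, 25.6°

At s = jω = j379:
zero (s+15): 15 + j379 → |·| = √(15²+379²) = √143866 ≈ 379.3, ∠ = arctan(379/15) ≈ 87.73°
pole (s+200): 200 + j379 → |·| = √(200²+379²) = √183641 ≈ 428.53, ∠ = arctan(379/200) ≈ 62.18°
|L| = 50 · 379.3 / 428.53 ≈ 44.256
Gain = 20 log₁₀(44.256) ≈ 32.92 dB
∠L = 87.73° − 62.18° = 25.55°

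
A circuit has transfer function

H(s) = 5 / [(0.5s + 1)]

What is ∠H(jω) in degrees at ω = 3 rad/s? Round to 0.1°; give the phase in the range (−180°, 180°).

At ω = 3 rad/s:
pole (1 + j3·0.5) = 1 + j1.5 → |·| ≈ 1.8028, ∠ ≈ 56.31°
∠H = (0°) − (56.31°) = -56.31°

-56.3°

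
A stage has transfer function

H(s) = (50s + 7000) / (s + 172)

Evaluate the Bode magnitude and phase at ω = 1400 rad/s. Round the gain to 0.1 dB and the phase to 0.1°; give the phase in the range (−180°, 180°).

34.0 dB, 1.3°

Substitute s = j1400:
Numerator: 50(j1400) + 7000 = 7000 + j70000
Denominator: (j1400) + 172 = 172 + j1400
|N| = √(7000² + 70000²) ≈ 70349, ∠N ≈ 84.29°
|D| = √(172² + 1400²) ≈ 1410.5, ∠D ≈ 83.00°
|H| = 70349 / 1410.5 ≈ 49.875
Gain = 20 log₁₀(49.875) ≈ 33.96 dB
∠H = 84.29° − 83.00° = 1.29°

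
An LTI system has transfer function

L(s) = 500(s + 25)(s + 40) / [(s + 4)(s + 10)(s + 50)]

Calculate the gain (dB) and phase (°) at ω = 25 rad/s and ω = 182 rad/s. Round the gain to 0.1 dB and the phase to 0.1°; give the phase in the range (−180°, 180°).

At s = jω = j25:
zero (s+25): 25 + j25 → |·| = √(25²+25²) = √1250 ≈ 35.355, ∠ = arctan(25/25) ≈ 45.00°
zero (s+40): 40 + j25 → |·| = √(40²+25²) = √2225 ≈ 47.17, ∠ = arctan(25/40) ≈ 32.01°
pole (s+4): 4 + j25 → |·| = √(4²+25²) = √641 ≈ 25.318, ∠ = arctan(25/4) ≈ 80.91°
pole (s+10): 10 + j25 → |·| = √(10²+25²) = √725 ≈ 26.926, ∠ = arctan(25/10) ≈ 68.20°
pole (s+50): 50 + j25 → |·| = √(50²+25²) = √3125 ≈ 55.902, ∠ = arctan(25/50) ≈ 26.57°
|L| = 500 · 1667.7 / 38109 ≈ 21.881
Gain = 20 log₁₀(21.881) ≈ 26.80 dB
∠L = 77.01° − 175.68° = -98.67°

At s = jω = j182:
zero (s+25): 25 + j182 → |·| = √(25²+182²) = √33749 ≈ 183.71, ∠ = arctan(182/25) ≈ 82.18°
zero (s+40): 40 + j182 → |·| = √(40²+182²) = √34724 ≈ 186.34, ∠ = arctan(182/40) ≈ 77.60°
pole (s+4): 4 + j182 → |·| = √(4²+182²) = √33140 ≈ 182.04, ∠ = arctan(182/4) ≈ 88.74°
pole (s+10): 10 + j182 → |·| = √(10²+182²) = √33224 ≈ 182.27, ∠ = arctan(182/10) ≈ 86.86°
pole (s+50): 50 + j182 → |·| = √(50²+182²) = √35624 ≈ 188.74, ∠ = arctan(182/50) ≈ 74.64°
|L| = 500 · 34233 / 6.2625e+06 ≈ 2.7332
Gain = 20 log₁₀(2.7332) ≈ 8.73 dB
∠L = 159.78° − 250.24° = -90.46°

ω = 25: 26.8 dB, -98.7°; ω = 182: 8.7 dB, -90.5°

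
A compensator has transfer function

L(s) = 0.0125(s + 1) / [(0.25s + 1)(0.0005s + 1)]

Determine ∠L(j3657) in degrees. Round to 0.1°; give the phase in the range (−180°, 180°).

At ω = 3657 rad/s:
zero (1 + j3657·1) = 1 + j3657 → |·| ≈ 3657, ∠ ≈ 89.98°
pole (1 + j3657·0.25) = 1 + j914.25 → |·| ≈ 914.25, ∠ ≈ 89.94°
pole (1 + j3657·0.0005) = 1 + j1.8285 → |·| ≈ 2.0841, ∠ ≈ 61.33°
∠L = (89.98°) − (89.94° + 61.33°) = -61.29°

-61.3°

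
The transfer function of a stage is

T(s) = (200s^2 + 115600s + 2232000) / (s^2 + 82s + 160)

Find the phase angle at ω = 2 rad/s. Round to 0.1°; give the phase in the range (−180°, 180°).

-40.5°

Substitute s = j2:
Numerator: 200(j2)^2 + 115600(j2) + 2232000 = 2231200 + j231200
Denominator: (j2)^2 + 82(j2) + 160 = 156 + j164
|N| = √(2231200² + 231200²) ≈ 2.2431e+06, ∠N ≈ 5.92°
|D| = √(156² + 164²) ≈ 226.34, ∠D ≈ 46.43°
∠T = 5.92° − 46.43° = -40.51°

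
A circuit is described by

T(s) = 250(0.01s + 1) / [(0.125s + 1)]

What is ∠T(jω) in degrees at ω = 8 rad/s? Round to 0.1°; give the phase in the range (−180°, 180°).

-40.4°

At ω = 8 rad/s:
zero (1 + j8·0.01) = 1 + j0.08 → |·| ≈ 1.0032, ∠ ≈ 4.57°
pole (1 + j8·0.125) = 1 + j1 → |·| ≈ 1.4142, ∠ ≈ 45.00°
∠T = (4.57°) − (45.00°) = -40.43°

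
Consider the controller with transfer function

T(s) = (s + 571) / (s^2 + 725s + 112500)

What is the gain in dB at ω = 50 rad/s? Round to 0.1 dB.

Substitute s = j50:
Numerator: (j50) + 571 = 571 + j50
Denominator: (j50)^2 + 725(j50) + 112500 = 110000 + j36250
|N| = √(571² + 50²) ≈ 573.18, ∠N ≈ 5.00°
|D| = √(110000² + 36250²) ≈ 1.1582e+05, ∠D ≈ 18.24°
|T| = 573.18 / 1.1582e+05 ≈ 0.0049489
Gain = 20 log₁₀(0.0049489) ≈ -46.11 dB

-46.1 dB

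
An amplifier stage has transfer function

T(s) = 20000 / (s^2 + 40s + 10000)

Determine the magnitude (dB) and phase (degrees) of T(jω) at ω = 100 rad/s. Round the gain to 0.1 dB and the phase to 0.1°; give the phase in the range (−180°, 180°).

At s = jω = j100:
quadratic: (j100)² + 40·j100 + 10000 = 0 + j4000 → |·| ≈ 4000, ∠ ≈ 90.00°
|T| = 20000 / 4000 ≈ 5
Gain = 20 log₁₀(5) ≈ 13.98 dB
∠T = 0.00° − 90.00° = -90.00°

14.0 dB, -90.0°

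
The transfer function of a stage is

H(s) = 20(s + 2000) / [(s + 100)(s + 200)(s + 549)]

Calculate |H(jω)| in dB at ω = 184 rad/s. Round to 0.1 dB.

At s = jω = j184:
zero (s+2000): 2000 + j184 → |·| = √(2000²+184²) = √4033856 ≈ 2008.4, ∠ = arctan(184/2000) ≈ 5.26°
pole (s+100): 100 + j184 → |·| = √(100²+184²) = √43856 ≈ 209.42, ∠ = arctan(184/100) ≈ 61.48°
pole (s+200): 200 + j184 → |·| = √(200²+184²) = √73856 ≈ 271.76, ∠ = arctan(184/200) ≈ 42.61°
pole (s+549): 549 + j184 → |·| = √(549²+184²) = √335257 ≈ 579.01, ∠ = arctan(184/549) ≈ 18.53°
|H| = 20 · 2008.4 / 3.2953e+07 ≈ 0.0012189
Gain = 20 log₁₀(0.0012189) ≈ -58.28 dB

-58.3 dB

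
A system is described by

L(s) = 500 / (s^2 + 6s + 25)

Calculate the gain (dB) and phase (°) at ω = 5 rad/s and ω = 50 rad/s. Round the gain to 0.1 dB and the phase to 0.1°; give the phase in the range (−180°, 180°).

At s = jω = j5:
quadratic: (j5)² + 6·j5 + 25 = 0 + j30 → |·| ≈ 30, ∠ ≈ 90.00°
|L| = 500 / 30 ≈ 16.667
Gain = 20 log₁₀(16.667) ≈ 24.44 dB
∠L = 0.00° − 90.00° = -90.00°

At s = jω = j50:
quadratic: (j50)² + 6·j50 + 25 = -2475 + j300 → |·| ≈ 2493.1, ∠ ≈ 173.09°
|L| = 500 / 2493.1 ≈ 0.20055
Gain = 20 log₁₀(0.20055) ≈ -13.96 dB
∠L = 0.00° − 173.09° = -173.09°

ω = 5: 24.4 dB, -90.0°; ω = 50: -14.0 dB, -173.1°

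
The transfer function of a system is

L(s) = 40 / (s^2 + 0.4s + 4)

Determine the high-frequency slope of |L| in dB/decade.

Each pole contributes −20 dB/decade at high frequency; each zero contributes +20 dB/decade.
Net: 0 zero(s) − 2 pole(s) → -40 dB/decade.

-40 dB/decade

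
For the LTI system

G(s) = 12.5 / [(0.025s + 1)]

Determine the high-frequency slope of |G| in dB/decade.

Each pole contributes −20 dB/decade at high frequency; each zero contributes +20 dB/decade.
Net: 0 zero(s) − 1 pole(s) → -20 dB/decade.

-20 dB/decade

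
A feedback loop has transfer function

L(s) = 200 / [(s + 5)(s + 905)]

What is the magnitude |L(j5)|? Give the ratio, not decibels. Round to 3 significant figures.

At s = jω = j5:
pole (s+5): 5 + j5 → |·| = √(5²+5²) = √50 ≈ 7.0711, ∠ = arctan(5/5) ≈ 45.00°
pole (s+905): 905 + j5 → |·| = √(905²+5²) = √819050 ≈ 905.01, ∠ = arctan(5/905) ≈ 0.32°
|L| = 200 / 6399.4 ≈ 0.031253

0.0313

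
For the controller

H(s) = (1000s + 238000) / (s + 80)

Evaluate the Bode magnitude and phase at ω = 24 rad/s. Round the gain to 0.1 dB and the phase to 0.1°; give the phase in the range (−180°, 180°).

69.1 dB, -10.9°

Substitute s = j24:
Numerator: 1000(j24) + 238000 = 238000 + j24000
Denominator: (j24) + 80 = 80 + j24
|N| = √(238000² + 24000²) ≈ 2.3921e+05, ∠N ≈ 5.76°
|D| = √(80² + 24²) ≈ 83.522, ∠D ≈ 16.70°
|H| = 2.3921e+05 / 83.522 ≈ 2864
Gain = 20 log₁₀(2864) ≈ 69.14 dB
∠H = 5.76° − 16.70° = -10.94°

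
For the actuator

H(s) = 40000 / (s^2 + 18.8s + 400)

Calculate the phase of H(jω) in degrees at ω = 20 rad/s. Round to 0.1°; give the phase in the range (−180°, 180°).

At s = jω = j20:
quadratic: (j20)² + 18.8·j20 + 400 = 0 + j376 → |·| ≈ 376, ∠ ≈ 90.00°
∠H = 0.00° − 90.00° = -90.00°

-90.0°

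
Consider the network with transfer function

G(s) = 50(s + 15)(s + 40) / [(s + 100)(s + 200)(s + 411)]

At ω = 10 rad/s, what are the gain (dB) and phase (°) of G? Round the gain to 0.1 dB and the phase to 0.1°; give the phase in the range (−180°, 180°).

-47.0 dB, 37.8°

At s = jω = j10:
zero (s+15): 15 + j10 → |·| = √(15²+10²) = √325 ≈ 18.028, ∠ = arctan(10/15) ≈ 33.69°
zero (s+40): 40 + j10 → |·| = √(40²+10²) = √1700 ≈ 41.231, ∠ = arctan(10/40) ≈ 14.04°
pole (s+100): 100 + j10 → |·| = √(100²+10²) = √10100 ≈ 100.5, ∠ = arctan(10/100) ≈ 5.71°
pole (s+200): 200 + j10 → |·| = √(200²+10²) = √40100 ≈ 200.25, ∠ = arctan(10/200) ≈ 2.86°
pole (s+411): 411 + j10 → |·| = √(411²+10²) = √169021 ≈ 411.12, ∠ = arctan(10/411) ≈ 1.39°
|G| = 50 · 743.31 / 8.2738e+06 ≈ 0.004492
Gain = 20 log₁₀(0.004492) ≈ -46.95 dB
∠G = 47.73° − 9.96° = 37.77°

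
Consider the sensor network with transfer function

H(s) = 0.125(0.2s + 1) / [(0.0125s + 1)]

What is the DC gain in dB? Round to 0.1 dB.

H(0) = 0.125 · 1 / 1 = 0.125
20 log₁₀(0.125) ≈ -18.06 dB

-18.1 dB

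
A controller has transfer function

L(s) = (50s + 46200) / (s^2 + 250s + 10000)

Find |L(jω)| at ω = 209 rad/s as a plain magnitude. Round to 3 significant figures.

0.762

Substitute s = j209:
Numerator: 50(j209) + 46200 = 46200 + j10450
Denominator: (j209)^2 + 250(j209) + 10000 = -33681 + j52250
|N| = √(46200² + 10450²) ≈ 47367, ∠N ≈ 12.75°
|D| = √(33681² + 52250²) ≈ 62165, ∠D ≈ 122.81°
|L| = 47367 / 62165 ≈ 0.76196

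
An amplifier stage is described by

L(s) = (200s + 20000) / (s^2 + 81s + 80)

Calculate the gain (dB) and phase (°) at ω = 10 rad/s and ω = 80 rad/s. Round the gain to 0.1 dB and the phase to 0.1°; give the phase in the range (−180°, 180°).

ω = 10: 27.9 dB, -85.7°; ω = 80: 9.0 dB, -95.6°

Substitute s = j10:
Numerator: 200(j10) + 20000 = 20000 + j2000
Denominator: (j10)^2 + 81(j10) + 80 = -20 + j810
|N| = √(20000² + 2000²) ≈ 20100, ∠N ≈ 5.71°
|D| = √(20² + 810²) ≈ 810.25, ∠D ≈ 91.41°
|L| = 20100 / 810.25 ≈ 24.807
Gain = 20 log₁₀(24.807) ≈ 27.89 dB
∠L = 5.71° − 91.41° = -85.70°

Substitute s = j80:
Numerator: 200(j80) + 20000 = 20000 + j16000
Denominator: (j80)^2 + 81(j80) + 80 = -6320 + j6480
|N| = √(20000² + 16000²) ≈ 25612, ∠N ≈ 38.66°
|D| = √(6320² + 6480²) ≈ 9051.7, ∠D ≈ 134.28°
|L| = 25612 / 9051.7 ≈ 2.8295
Gain = 20 log₁₀(2.8295) ≈ 9.03 dB
∠L = 38.66° − 134.28° = -95.62°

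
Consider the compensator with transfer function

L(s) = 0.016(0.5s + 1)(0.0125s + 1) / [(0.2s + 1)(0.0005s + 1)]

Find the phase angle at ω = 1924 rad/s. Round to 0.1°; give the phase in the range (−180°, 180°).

At ω = 1924 rad/s:
zero (1 + j1924·0.5) = 1 + j962 → |·| ≈ 962, ∠ ≈ 89.94°
zero (1 + j1924·0.0125) = 1 + j24.05 → |·| ≈ 24.071, ∠ ≈ 87.62°
pole (1 + j1924·0.2) = 1 + j384.8 → |·| ≈ 384.8, ∠ ≈ 89.85°
pole (1 + j1924·0.0005) = 1 + j0.962 → |·| ≈ 1.3876, ∠ ≈ 43.89°
∠L = (89.94° + 87.62°) − (89.85° + 43.89°) = 43.82°

43.8°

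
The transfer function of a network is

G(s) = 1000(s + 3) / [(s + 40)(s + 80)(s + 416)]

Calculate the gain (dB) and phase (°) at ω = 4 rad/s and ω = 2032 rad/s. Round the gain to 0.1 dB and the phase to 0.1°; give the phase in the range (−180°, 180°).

ω = 4: -48.6 dB, 44.0°; ω = 2032: -72.5 dB, -165.1°

At s = jω = j4:
zero (s+3): 3 + j4 → |·| = √(3²+4²) = √25 ≈ 5, ∠ = arctan(4/3) ≈ 53.13°
pole (s+40): 40 + j4 → |·| = √(40²+4²) = √1616 ≈ 40.2, ∠ = arctan(4/40) ≈ 5.71°
pole (s+80): 80 + j4 → |·| = √(80²+4²) = √6416 ≈ 80.1, ∠ = arctan(4/80) ≈ 2.86°
pole (s+416): 416 + j4 → |·| = √(416²+4²) = √173072 ≈ 416.02, ∠ = arctan(4/416) ≈ 0.55°
|G| = 1000 · 5 / 1.3396e+06 ≈ 0.0037325
Gain = 20 log₁₀(0.0037325) ≈ -48.56 dB
∠G = 53.13° − 9.12° = 44.01°

At s = jω = j2032:
zero (s+3): 3 + j2032 → |·| = √(3²+2032²) = √4129033 ≈ 2032, ∠ = arctan(2032/3) ≈ 89.92°
pole (s+40): 40 + j2032 → |·| = √(40²+2032²) = √4130624 ≈ 2032.4, ∠ = arctan(2032/40) ≈ 88.87°
pole (s+80): 80 + j2032 → |·| = √(80²+2032²) = √4135424 ≈ 2033.6, ∠ = arctan(2032/80) ≈ 87.75°
pole (s+416): 416 + j2032 → |·| = √(416²+2032²) = √4302080 ≈ 2074.1, ∠ = arctan(2032/416) ≈ 78.43°
|G| = 1000 · 2032 / 8.5724e+09 ≈ 0.00023704
Gain = 20 log₁₀(0.00023704) ≈ -72.50 dB
∠G = 89.92° − 255.05° = -165.13°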